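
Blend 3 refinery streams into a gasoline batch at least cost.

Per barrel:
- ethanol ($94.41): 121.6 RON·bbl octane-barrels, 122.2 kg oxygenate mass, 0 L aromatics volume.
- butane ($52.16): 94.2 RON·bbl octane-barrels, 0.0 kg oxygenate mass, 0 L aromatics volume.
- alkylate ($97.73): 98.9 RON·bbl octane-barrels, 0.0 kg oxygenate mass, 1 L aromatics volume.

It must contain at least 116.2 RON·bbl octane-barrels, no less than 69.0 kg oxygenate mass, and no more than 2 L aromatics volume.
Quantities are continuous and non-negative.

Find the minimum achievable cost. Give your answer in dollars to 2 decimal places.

Let x1 = barrels of ethanol, x2 = barrels of butane, x3 = barrels of alkylate.
min 94.41x1 + 52.16x2 + 97.73x3 s.t.:
  121.6x1 + 94.2x2 + 98.9x3 ≥ 116.2   (octane-barrels)
  122.2x1 ≥ 69   (oxygenate mass)
  1x3 ≤ 2   (aromatics volume)
  x1, x2, x3 ≥ 0.
The optimal basis is {ethanol, butane}; alkylate drops out. The octane-barrels and oxygenate mass requirements are met with equality.
So ethanol = 0.5646 barrels, butane = 0.5047 barrels.
Hence cost = 94.41·0.5646 + 52.16·0.5047 = $79.6290.

$79.63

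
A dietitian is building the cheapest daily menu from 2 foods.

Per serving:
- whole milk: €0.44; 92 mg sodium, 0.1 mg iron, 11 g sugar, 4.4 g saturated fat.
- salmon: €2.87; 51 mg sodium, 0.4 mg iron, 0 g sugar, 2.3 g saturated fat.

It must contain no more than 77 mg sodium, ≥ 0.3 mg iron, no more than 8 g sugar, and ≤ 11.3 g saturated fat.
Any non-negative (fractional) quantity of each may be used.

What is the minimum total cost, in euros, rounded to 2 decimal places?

€2.02

Treat it as an LP. Let x1 = servings of whole milk, x2 = servings of salmon.
min 0.44x1 + 2.87x2 s.t.:
  92x1 + 51x2 ≤ 77   (sodium)
  0.1x1 + 0.4x2 ≥ 0.3   (iron)
  11x1 ≤ 8   (sugar)
  4.4x1 + 2.3x2 ≤ 11.3   (saturated fat)
  x1, x2 ≥ 0.
Both inputs are positive at the optimum. The sodium and iron requirements are met with equality.
Optimal quantities: whole milk = 0.489 servings, salmon = 0.6278 servings.
Objective = 0.44·0.489 + 2.87·0.6278 = 2.0169.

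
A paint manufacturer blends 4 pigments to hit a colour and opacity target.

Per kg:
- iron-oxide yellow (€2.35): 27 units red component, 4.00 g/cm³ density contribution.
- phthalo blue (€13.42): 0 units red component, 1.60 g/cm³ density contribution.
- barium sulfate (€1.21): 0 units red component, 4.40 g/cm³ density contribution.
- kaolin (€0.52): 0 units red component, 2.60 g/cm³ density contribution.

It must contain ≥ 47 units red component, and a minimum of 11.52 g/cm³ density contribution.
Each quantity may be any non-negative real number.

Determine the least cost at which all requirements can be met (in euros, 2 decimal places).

This is a linear program. Let x1 = kg of iron-oxide yellow, x2 = kg of phthalo blue, x3 = kg of barium sulfate, x4 = kg of kaolin.
min 2.35x1 + 13.42x2 + 1.21x3 + 0.52x4 subject to:
  27x1 ≥ 47   (red component)
  4x1 + 1.6x2 + 4.4x3 + 2.6x4 ≥ 11.52   (density contribution)
  x1, x2, x3, x4 ≥ 0.
At the optimum only iron-oxide yellow, kaolin are positive (phthalo blue, barium sulfate = 0). Binding constraints: red component and density contribution.
Solving gives x1 = 1.741, x4 = 1.753.
Cost = 2.35·1.741 + 0.52·1.753 = 5.0029.

€5.00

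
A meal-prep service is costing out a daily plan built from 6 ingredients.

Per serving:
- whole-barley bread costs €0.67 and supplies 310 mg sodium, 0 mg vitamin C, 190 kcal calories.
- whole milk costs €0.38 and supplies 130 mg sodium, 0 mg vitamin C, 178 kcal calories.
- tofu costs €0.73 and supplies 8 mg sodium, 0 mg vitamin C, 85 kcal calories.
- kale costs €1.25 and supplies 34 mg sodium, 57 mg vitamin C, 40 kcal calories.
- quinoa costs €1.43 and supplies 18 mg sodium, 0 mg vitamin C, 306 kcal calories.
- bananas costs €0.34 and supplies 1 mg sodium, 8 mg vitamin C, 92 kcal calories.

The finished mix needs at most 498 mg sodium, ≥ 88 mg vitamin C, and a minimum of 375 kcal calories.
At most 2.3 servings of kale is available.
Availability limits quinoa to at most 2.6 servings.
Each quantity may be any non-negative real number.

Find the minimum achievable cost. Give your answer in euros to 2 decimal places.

€2.53

This is a linear program. Let x1 = servings of whole-barley bread, x2 = servings of whole milk, x3 = servings of tofu, x4 = servings of kale, x5 = servings of quinoa, x6 = servings of bananas.
min 0.67x1 + 0.38x2 + 0.73x3 + 1.25x4 + 1.43x5 + 0.34x6 subject to:
  310x1 + 130x2 + 8x3 + 34x4 + 18x5 + 1x6 ≤ 498   (sodium)
  57x4 + 8x6 ≥ 88   (vitamin C)
  190x1 + 178x2 + 85x3 + 40x4 + 306x5 + 92x6 ≥ 375   (calories)
  x4 ≤ 2.3
  x5 ≤ 2.6
  x1, x2, x3, x4, x5, x6 ≥ 0.
The optimal basis is {kale, bananas}; whole-barley bread, whole milk, tofu, quinoa drop out. Binding constraints: vitamin C and calories.
Optimal quantities: kale = 1.035 servings, bananas = 3.626 servings.
Cost = 1.25·1.035 + 0.34·3.626 = 2.5266.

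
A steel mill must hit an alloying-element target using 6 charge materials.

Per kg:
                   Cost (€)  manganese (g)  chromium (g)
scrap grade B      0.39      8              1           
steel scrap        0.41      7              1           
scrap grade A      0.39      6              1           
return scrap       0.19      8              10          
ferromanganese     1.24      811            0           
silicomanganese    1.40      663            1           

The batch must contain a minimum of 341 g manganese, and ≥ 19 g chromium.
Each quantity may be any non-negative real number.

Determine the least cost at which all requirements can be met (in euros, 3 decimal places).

€0.859

Treat it as an LP. Let x1 = kg of scrap grade B, x2 = kg of steel scrap, x3 = kg of scrap grade A, x4 = kg of return scrap, x5 = kg of ferromanganese, x6 = kg of silicomanganese.
min 0.39x1 + 0.41x2 + 0.39x3 + 0.19x4 + 1.24x5 + 1.4x6 with:
  8x1 + 7x2 + 6x3 + 8x4 + 811x5 + 663x6 ≥ 341   (manganese)
  1x1 + 1x2 + 1x3 + 10x4 + 1x6 ≥ 19   (chromium)
  x1, x2, x3, x4, x5, x6 ≥ 0.
The minimum-cost mix takes nothing from scrap grade B, steel scrap, scrap grade A, silicomanganese — only return scrap, ferromanganese. The manganese and chromium requirements are met with equality.
Solving gives x4 = 1.9, x5 = 0.4017.
Objective = 0.19·1.9 + 1.24·0.4017 = 0.85911.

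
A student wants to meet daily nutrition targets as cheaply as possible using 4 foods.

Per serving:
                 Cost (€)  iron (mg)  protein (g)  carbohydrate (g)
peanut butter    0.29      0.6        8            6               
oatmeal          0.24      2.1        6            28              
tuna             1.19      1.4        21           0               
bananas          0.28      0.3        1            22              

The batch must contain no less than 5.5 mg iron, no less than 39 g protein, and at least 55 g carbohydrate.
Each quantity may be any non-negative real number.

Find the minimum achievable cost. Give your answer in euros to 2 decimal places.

€1.45

This is a linear program. Let x1 = servings of peanut butter, x2 = servings of oatmeal, x3 = servings of tuna, x4 = servings of bananas.
Minimize 0.29x1 + 0.24x2 + 1.19x3 + 0.28x4 with:
  0.6x1 + 2.1x2 + 1.4x3 + 0.3x4 ≥ 5.5   (iron)
  8x1 + 6x2 + 21x3 + 1x4 ≥ 39   (protein)
  6x1 + 28x2 + 22x4 ≥ 55   (carbohydrate)
  x1, x2, x3, x4 ≥ 0.
The minimum-cost mix takes nothing from tuna, bananas — only peanut butter, oatmeal. The iron and protein requirements are met with equality.
Solving gives x1 = 3.705, x2 = 1.561.
Cost = 0.29·3.705 + 0.24·1.561 = 1.4491.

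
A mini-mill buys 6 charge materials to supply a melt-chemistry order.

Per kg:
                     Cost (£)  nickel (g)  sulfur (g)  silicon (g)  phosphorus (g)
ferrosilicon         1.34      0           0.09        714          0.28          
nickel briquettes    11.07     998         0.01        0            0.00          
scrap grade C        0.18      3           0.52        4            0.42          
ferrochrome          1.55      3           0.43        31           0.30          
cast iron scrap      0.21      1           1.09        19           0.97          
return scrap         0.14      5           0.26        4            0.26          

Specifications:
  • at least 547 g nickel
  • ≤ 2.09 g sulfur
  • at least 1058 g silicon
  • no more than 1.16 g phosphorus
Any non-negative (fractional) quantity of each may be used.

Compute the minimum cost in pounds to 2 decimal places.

£8.05

Set it up as a linear program. Let x1 = kg of ferrosilicon, x2 = kg of nickel briquettes, x3 = kg of scrap grade C, x4 = kg of ferrochrome, x5 = kg of cast iron scrap, x6 = kg of return scrap.
Minimize 1.34x1 + 11.07x2 + 0.18x3 + 1.55x4 + 0.21x5 + 0.14x6 subject to:
  998x2 + 3x3 + 3x4 + 1x5 + 5x6 ≥ 547   (nickel)
  0.09x1 + 0.01x2 + 0.52x3 + 0.43x4 + 1.09x5 + 0.26x6 ≤ 2.09   (sulfur)
  714x1 + 4x3 + 31x4 + 19x5 + 4x6 ≥ 1058   (silicon)
  0.28x1 + 0.42x3 + 0.3x4 + 0.97x5 + 0.26x6 ≤ 1.16   (phosphorus)
  x1, x2, x3, x4, x5, x6 ≥ 0.
The optimal basis is {ferrosilicon, nickel briquettes}; scrap grade C, ferrochrome, cast iron scrap, return scrap drop out. The nickel and silicon requirements are met with equality.
So ferrosilicon = 1.482 kg, nickel briquettes = 0.5481 kg.
Cost = 1.34·1.482 + 11.07·0.5481 = 8.0533.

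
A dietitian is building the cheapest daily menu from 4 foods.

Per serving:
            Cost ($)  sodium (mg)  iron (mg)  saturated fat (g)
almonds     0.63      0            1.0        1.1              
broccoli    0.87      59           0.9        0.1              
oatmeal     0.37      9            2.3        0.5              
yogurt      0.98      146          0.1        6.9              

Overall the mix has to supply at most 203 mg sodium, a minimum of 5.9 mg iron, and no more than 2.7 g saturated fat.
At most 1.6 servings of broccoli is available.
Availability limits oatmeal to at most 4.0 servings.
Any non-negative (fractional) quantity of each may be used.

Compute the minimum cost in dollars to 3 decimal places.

$0.949

This is a linear program. Let x1 = servings of almonds, x2 = servings of broccoli, x3 = servings of oatmeal, x4 = servings of yogurt.
min 0.63x1 + 0.87x2 + 0.37x3 + 0.98x4 s.t.:
  59x2 + 9x3 + 146x4 ≤ 203   (sodium)
  1x1 + 0.9x2 + 2.3x3 + 0.1x4 ≥ 5.9   (iron)
  1.1x1 + 0.1x2 + 0.5x3 + 6.9x4 ≤ 2.7   (saturated fat)
  x2 ≤ 1.6
  x3 ≤ 4
  x1, x2, x3, x4 ≥ 0.
The minimum-cost mix takes nothing from almonds, broccoli, yogurt — only oatmeal. There the iron constraint is tight.
Solving gives x3 = 2.565.
Hence cost = 0.37·2.565 = $0.94905.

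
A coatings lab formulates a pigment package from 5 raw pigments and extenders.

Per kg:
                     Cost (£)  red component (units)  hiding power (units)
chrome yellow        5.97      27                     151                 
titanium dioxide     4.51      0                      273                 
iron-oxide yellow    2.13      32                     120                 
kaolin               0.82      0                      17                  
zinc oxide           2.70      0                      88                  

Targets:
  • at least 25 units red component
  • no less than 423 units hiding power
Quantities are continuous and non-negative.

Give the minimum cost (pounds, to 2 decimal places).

£7.10

Let x1 = kg of chrome yellow, x2 = kg of titanium dioxide, x3 = kg of iron-oxide yellow, x4 = kg of kaolin, x5 = kg of zinc oxide.
Minimize 5.97x1 + 4.51x2 + 2.13x3 + 0.82x4 + 2.7x5 with:
  27x1 + 32x3 ≥ 25   (red component)
  151x1 + 273x2 + 120x3 + 17x4 + 88x5 ≥ 423   (hiding power)
  x1, x2, x3, x4, x5 ≥ 0.
At the optimum only titanium dioxide, iron-oxide yellow are positive (chrome yellow, kaolin, zinc oxide = 0). The red component and hiding power requirements are met with equality.
So titanium dioxide = 1.206 kg, iron-oxide yellow = 0.7812 kg.
Objective = 4.51·1.206 + 2.13·0.7812 = 7.1030.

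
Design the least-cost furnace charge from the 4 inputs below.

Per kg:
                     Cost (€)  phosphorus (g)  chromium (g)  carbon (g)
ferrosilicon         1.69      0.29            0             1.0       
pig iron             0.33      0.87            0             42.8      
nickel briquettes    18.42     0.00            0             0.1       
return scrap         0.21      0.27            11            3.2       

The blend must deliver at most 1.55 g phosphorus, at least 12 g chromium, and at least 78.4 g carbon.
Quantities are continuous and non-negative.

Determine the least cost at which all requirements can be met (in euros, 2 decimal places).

Let x1 = kg of ferrosilicon, x2 = kg of pig iron, x3 = kg of nickel briquettes, x4 = kg of return scrap.
min 1.69x1 + 0.33x2 + 18.42x3 + 0.21x4 subject to:
  0.29x1 + 0.87x2 + 0.27x4 ≤ 1.55   (phosphorus)
  11x4 ≥ 12   (chromium)
  1x1 + 42.8x2 + 0.1x3 + 3.2x4 ≥ 78.4   (carbon)
  x1, x2, x3, x4 ≥ 0.
The minimum-cost mix takes nothing from ferrosilicon — only pig iron, nickel briquettes, return scrap. There the phosphorus, chromium, carbon constraints are tight.
So pig iron = 1.44305 kg, nickel briquettes = 131.465 kg, return scrap = 1.09091 kg.
Cost = 0.33·1.44305 + 18.42·131.465 + 0.21·1.09091 = 2422.2906.

€2422.29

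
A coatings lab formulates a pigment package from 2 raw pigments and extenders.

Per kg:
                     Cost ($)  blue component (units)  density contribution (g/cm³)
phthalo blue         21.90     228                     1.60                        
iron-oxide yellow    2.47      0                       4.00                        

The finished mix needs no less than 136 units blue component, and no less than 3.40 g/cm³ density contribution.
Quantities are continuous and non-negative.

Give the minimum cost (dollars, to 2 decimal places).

$14.57

Let x1 = kg of phthalo blue, x2 = kg of iron-oxide yellow.
min 21.9x1 + 2.47x2 subject to:
  228x1 ≥ 136   (blue component)
  1.6x1 + 4x2 ≥ 3.4   (density contribution)
  x1, x2 ≥ 0.
Both inputs are positive at the optimum. There the blue component and density contribution constraints are tight.
That vertex is x1 = 0.5965, x2 = 0.6114.
Cost = 21.9·0.5965 + 2.47·0.6114 = 14.5735.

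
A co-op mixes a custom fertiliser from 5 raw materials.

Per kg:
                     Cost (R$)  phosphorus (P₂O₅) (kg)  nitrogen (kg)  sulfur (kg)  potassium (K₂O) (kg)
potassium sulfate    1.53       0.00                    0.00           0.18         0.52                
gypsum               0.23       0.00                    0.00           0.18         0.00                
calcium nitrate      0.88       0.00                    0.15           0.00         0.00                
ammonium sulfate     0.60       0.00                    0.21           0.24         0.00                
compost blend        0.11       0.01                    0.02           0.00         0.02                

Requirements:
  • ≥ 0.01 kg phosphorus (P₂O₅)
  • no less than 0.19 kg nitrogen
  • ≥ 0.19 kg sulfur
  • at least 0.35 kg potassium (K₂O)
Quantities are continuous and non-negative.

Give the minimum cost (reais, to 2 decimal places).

This is a linear program. Let x1 = kg of potassium sulfate, x2 = kg of gypsum, x3 = kg of calcium nitrate, x4 = kg of ammonium sulfate, x5 = kg of compost blend.
Minimize 1.53x1 + 0.23x2 + 0.88x3 + 0.6x4 + 0.11x5 s.t.:
  0.01x5 ≥ 0.01   (phosphorus (P₂O₅))
  0.15x3 + 0.21x4 + 0.02x5 ≥ 0.19   (nitrogen)
  0.18x1 + 0.18x2 + 0.24x4 ≥ 0.19   (sulfur)
  0.52x1 + 0.02x5 ≥ 0.35   (potassium (K₂O))
  x1, x2, x3, x4, x5 ≥ 0.
The optimal basis is {potassium sulfate, ammonium sulfate, compost blend}; gypsum, calcium nitrate drop out. The nitrogen, sulfur, potassium (K₂O) requirements are met with equality.
Solving gives x1 = 0.4815, x4 = 0.4305, x5 = 4.98.
Cost = 1.53·0.4815 + 0.6·0.4305 + 0.11·4.98 = 1.5428.

R$1.54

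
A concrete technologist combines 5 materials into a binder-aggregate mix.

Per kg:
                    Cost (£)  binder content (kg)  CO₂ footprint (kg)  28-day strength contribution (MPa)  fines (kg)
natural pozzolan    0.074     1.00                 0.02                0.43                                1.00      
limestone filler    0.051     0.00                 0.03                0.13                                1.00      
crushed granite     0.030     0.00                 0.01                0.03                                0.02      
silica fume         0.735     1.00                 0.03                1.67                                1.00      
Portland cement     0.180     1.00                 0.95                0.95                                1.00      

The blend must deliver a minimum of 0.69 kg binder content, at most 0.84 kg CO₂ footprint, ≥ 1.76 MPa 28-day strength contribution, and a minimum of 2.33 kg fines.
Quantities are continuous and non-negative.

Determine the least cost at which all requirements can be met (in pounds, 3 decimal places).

£0.303

This is a linear program. Let x1 = kg of natural pozzolan, x2 = kg of limestone filler, x3 = kg of crushed granite, x4 = kg of silica fume, x5 = kg of Portland cement.
Minimize 0.074x1 + 0.051x2 + 0.03x3 + 0.735x4 + 0.18x5 subject to:
  1x1 + 1x4 + 1x5 ≥ 0.69   (binder content)
  0.02x1 + 0.03x2 + 0.01x3 + 0.03x4 + 0.95x5 ≤ 0.84   (CO₂ footprint)
  0.43x1 + 0.13x2 + 0.03x3 + 1.67x4 + 0.95x5 ≥ 1.76   (28-day strength contribution)
  1x1 + 1x2 + 0.02x3 + 1x4 + 1x5 ≥ 2.33   (fines)
  x1, x2, x3, x4, x5 ≥ 0.
The minimum-cost mix takes nothing from limestone filler, crushed granite, silica fume, Portland cement — only natural pozzolan. There the 28-day strength contribution constraint is tight.
So natural pozzolan = 4.093 kg.
Hence cost = 0.074·4.093 = £0.30288.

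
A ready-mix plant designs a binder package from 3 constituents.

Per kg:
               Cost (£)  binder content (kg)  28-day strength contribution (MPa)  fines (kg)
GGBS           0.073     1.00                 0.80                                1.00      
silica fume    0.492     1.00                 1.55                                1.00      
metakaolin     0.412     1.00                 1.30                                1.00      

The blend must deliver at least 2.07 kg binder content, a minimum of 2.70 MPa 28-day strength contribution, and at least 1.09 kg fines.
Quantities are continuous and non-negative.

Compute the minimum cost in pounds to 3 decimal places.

Let x1 = kg of GGBS, x2 = kg of silica fume, x3 = kg of metakaolin.
Minimize 0.073x1 + 0.492x2 + 0.412x3 s.t.:
  1x1 + 1x2 + 1x3 ≥ 2.07   (binder content)
  0.8x1 + 1.55x2 + 1.3x3 ≥ 2.7   (28-day strength contribution)
  1x1 + 1x2 + 1x3 ≥ 1.09   (fines)
  x1, x2, x3 ≥ 0.
At the optimum only GGBS is positive (silica fume, metakaolin = 0). The 28-day strength contribution requirement is met with equality.
Optimal quantities: GGBS = 3.375 kg.
Cost = 0.073·3.375 = 0.24638.

£0.246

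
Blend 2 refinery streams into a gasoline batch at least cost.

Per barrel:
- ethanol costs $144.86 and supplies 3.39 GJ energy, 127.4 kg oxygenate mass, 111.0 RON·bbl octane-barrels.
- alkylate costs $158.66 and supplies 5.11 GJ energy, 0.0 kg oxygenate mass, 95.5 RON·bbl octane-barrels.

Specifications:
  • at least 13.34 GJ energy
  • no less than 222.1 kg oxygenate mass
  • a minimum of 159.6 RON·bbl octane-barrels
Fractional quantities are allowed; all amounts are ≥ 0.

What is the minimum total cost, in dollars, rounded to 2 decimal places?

$483.24

This is a linear program. Let x1 = barrels of ethanol, x2 = barrels of alkylate.
Minimize 144.86x1 + 158.66x2 subject to:
  3.39x1 + 5.11x2 ≥ 13.34   (energy)
  127.4x1 ≥ 222.1   (oxygenate mass)
  111x1 + 95.5x2 ≥ 159.6   (octane-barrels)
  x1, x2 ≥ 0.
Both inputs are positive at the optimum. There the energy and oxygenate mass constraints are tight.
So ethanol = 1.74333 barrels, alkylate = 1.45403 barrels.
Total cost: 144.86·1.74333 + 158.66·1.45403 = 483.2352.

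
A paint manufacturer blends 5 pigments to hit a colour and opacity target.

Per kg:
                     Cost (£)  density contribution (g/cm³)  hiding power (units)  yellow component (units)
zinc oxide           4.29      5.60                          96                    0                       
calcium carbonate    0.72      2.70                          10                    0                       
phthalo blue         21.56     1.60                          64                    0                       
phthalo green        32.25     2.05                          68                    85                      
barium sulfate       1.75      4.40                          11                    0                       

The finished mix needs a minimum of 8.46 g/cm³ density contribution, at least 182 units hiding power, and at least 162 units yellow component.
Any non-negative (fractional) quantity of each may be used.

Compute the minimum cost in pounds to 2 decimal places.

£64.00

Set it up as a linear program. Let x1 = kg of zinc oxide, x2 = kg of calcium carbonate, x3 = kg of phthalo blue, x4 = kg of phthalo green, x5 = kg of barium sulfate.
min 4.29x1 + 0.72x2 + 21.56x3 + 32.25x4 + 1.75x5 subject to:
  5.6x1 + 2.7x2 + 1.6x3 + 2.05x4 + 4.4x5 ≥ 8.46   (density contribution)
  96x1 + 10x2 + 64x3 + 68x4 + 11x5 ≥ 182   (hiding power)
  85x4 ≥ 162   (yellow component)
  x1, x2, x3, x4, x5 ≥ 0.
At the optimum only zinc oxide, calcium carbonate, phthalo green are positive (phthalo blue, barium sulfate = 0). The density contribution, hiding power, yellow component requirements are met with equality.
So zinc oxide = 0.4722 kg, calcium carbonate = 0.7069 kg, phthalo green = 1.906 kg.
Cost = 4.29·0.4722 + 0.72·0.7069 + 32.25·1.906 = 64.0032.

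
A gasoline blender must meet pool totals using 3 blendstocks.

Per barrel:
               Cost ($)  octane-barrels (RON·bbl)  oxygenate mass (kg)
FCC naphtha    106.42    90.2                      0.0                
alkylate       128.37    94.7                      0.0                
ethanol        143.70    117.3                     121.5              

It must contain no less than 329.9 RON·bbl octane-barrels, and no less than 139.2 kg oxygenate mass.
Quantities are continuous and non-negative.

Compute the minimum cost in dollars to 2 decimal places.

$395.30

Let x1 = barrels of FCC naphtha, x2 = barrels of alkylate, x3 = barrels of ethanol.
Minimise 106.42x1 + 128.37x2 + 143.7x3 s.t.:
  90.2x1 + 94.7x2 + 117.3x3 ≥ 329.9   (octane-barrels)
  121.5x3 ≥ 139.2   (oxygenate mass)
  x1, x2, x3 ≥ 0.
The cheapest feasible vertex uses only FCC naphtha, ethanol; alkylate is not used. There the octane-barrels and oxygenate mass constraints are tight.
So FCC naphtha = 2.1675 barrels, ethanol = 1.1457 barrels.
Total cost: 106.42·2.1675 + 143.7·1.1457 = 395.3024.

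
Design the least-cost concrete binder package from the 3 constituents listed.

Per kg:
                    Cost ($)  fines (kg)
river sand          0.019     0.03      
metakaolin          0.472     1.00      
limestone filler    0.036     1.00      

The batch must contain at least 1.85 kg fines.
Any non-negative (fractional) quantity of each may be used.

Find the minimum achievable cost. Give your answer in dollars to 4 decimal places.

Let x1 = kg of river sand, x2 = kg of metakaolin, x3 = kg of limestone filler.
Minimise 0.019x1 + 0.472x2 + 0.036x3 subject to:
  0.03x1 + 1x2 + 1x3 ≥ 1.85   (fines)
  x1, x2, x3 ≥ 0.
The minimum-cost mix takes nothing from river sand, metakaolin — only limestone filler. The fines requirement is met with equality.
That vertex is x3 = 1.85.
Objective = 0.036·1.85 = 0.066600.

$0.0666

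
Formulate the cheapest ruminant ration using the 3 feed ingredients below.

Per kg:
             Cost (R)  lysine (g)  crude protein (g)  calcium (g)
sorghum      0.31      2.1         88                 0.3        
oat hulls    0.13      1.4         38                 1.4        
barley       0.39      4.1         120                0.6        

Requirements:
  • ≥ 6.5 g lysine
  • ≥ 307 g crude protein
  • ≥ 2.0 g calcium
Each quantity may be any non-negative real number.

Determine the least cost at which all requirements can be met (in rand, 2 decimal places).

R1.00

Let x1 = kg of sorghum, x2 = kg of oat hulls, x3 = kg of barley.
Minimize 0.31x1 + 0.13x2 + 0.39x3 with:
  2.1x1 + 1.4x2 + 4.1x3 ≥ 6.5   (lysine)
  88x1 + 38x2 + 120x3 ≥ 307   (crude protein)
  0.3x1 + 1.4x2 + 0.6x3 ≥ 2   (calcium)
  x1, x2, x3 ≥ 0.
The cheapest feasible vertex uses only oat hulls, barley; sorghum is not used. Binding constraints: crude protein and calcium.
That vertex is x2 = 0.3843, x3 = 2.437.
Total cost: 0.13·0.3843 + 0.39·2.437 = 1.0004.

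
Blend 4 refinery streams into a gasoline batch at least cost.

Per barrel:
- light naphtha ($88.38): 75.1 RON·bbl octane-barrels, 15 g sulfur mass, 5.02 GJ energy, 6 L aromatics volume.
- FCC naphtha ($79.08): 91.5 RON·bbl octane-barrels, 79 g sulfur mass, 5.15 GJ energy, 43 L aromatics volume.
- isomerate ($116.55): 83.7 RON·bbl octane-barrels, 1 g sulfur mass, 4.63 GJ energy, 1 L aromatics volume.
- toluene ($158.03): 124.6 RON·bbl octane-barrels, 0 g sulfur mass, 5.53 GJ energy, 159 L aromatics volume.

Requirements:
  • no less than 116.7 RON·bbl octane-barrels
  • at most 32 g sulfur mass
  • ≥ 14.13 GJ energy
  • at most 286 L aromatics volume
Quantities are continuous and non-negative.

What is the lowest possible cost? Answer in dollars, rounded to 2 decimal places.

This is a linear program. Let x1 = barrels of light naphtha, x2 = barrels of FCC naphtha, x3 = barrels of isomerate, x4 = barrels of toluene.
Minimize 88.38x1 + 79.08x2 + 116.55x3 + 158.03x4 with:
  75.1x1 + 91.5x2 + 83.7x3 + 124.6x4 ≥ 116.7   (octane-barrels)
  15x1 + 79x2 + 1x3 ≤ 32   (sulfur mass)
  5.02x1 + 5.15x2 + 4.63x3 + 5.53x4 ≥ 14.13   (energy)
  6x1 + 43x2 + 1x3 + 159x4 ≤ 286   (aromatics volume)
  x1, x2, x3, x4 ≥ 0.
The cheapest feasible vertex uses only light naphtha, isomerate; FCC naphtha, toluene are not used. Binding constraints: sulfur mass and energy.
That vertex is x1 = 2.08024, x3 = 0.796368.
Total cost: 88.38·2.08024 + 116.55·0.796368 = 276.6683.

$276.67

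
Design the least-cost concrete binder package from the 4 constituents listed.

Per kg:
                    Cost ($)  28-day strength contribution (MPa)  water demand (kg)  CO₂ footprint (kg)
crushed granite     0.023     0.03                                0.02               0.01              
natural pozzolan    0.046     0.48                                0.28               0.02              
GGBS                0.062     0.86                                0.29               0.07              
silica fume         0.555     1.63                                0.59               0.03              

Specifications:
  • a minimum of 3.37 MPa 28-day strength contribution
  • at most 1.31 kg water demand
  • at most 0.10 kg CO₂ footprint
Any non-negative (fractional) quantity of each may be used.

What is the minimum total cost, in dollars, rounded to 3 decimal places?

Set it up as a linear program. Let x1 = kg of crushed granite, x2 = kg of natural pozzolan, x3 = kg of GGBS, x4 = kg of silica fume.
Minimise 0.023x1 + 0.046x2 + 0.062x3 + 0.555x4 s.t.:
  0.03x1 + 0.48x2 + 0.86x3 + 1.63x4 ≥ 3.37   (28-day strength contribution)
  0.02x1 + 0.28x2 + 0.29x3 + 0.59x4 ≤ 1.31   (water demand)
  0.01x1 + 0.02x2 + 0.07x3 + 0.03x4 ≤ 0.1   (CO₂ footprint)
  x1, x2, x3, x4 ≥ 0.
At the optimum only natural pozzolan, GGBS, silica fume are positive (crushed granite = 0). Binding constraints: 28-day strength contribution, water demand, CO₂ footprint.
So natural pozzolan = 0.9499 kg, GGBS = 0.5052 kg, silica fume = 1.521 kg.
Hence cost = 0.046·0.9499 + 0.062·0.5052 + 0.555·1.521 = $0.91917.

$0.919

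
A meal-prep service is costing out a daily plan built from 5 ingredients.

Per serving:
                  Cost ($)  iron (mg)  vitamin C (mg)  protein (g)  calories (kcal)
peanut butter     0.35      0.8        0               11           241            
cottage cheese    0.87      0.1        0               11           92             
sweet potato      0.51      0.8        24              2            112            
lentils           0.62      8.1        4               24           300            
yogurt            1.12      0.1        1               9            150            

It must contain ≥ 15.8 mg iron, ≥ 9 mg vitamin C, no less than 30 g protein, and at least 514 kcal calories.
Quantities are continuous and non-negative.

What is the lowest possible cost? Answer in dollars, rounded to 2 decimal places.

This is a linear program. Let x1 = servings of peanut butter, x2 = servings of cottage cheese, x3 = servings of sweet potato, x4 = servings of lentils, x5 = servings of yogurt.
min 0.35x1 + 0.87x2 + 0.51x3 + 0.62x4 + 1.12x5 s.t.:
  0.8x1 + 0.1x2 + 0.8x3 + 8.1x4 + 0.1x5 ≥ 15.8   (iron)
  24x3 + 4x4 + 1x5 ≥ 9   (vitamin C)
  11x1 + 11x2 + 2x3 + 24x4 + 9x5 ≥ 30   (protein)
  241x1 + 92x2 + 112x3 + 300x4 + 150x5 ≥ 514   (calories)
  x1, x2, x3, x4, x5 ≥ 0.
The optimal basis is {sweet potato, lentils}; peanut butter, cottage cheese, yogurt drop out. Binding constraints: iron and vitamin C.
Optimal quantities: sweet potato = 0.05073 servings, lentils = 1.946 servings.
Hence cost = 0.51·0.05073 + 0.62·1.946 = $1.2324.

$1.23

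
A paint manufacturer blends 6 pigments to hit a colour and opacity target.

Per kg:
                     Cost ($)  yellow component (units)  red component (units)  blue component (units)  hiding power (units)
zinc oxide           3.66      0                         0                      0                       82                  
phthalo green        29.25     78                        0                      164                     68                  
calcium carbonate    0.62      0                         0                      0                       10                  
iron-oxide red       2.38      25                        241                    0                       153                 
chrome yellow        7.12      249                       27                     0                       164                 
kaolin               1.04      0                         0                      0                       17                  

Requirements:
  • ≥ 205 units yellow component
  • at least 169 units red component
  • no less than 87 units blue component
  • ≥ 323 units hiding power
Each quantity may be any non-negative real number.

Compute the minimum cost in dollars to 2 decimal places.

$22.38

This is a linear program. Let x1 = kg of zinc oxide, x2 = kg of phthalo green, x3 = kg of calcium carbonate, x4 = kg of iron-oxide red, x5 = kg of chrome yellow, x6 = kg of kaolin.
Minimise 3.66x1 + 29.25x2 + 0.62x3 + 2.38x4 + 7.12x5 + 1.04x6 s.t.:
  78x2 + 25x4 + 249x5 ≥ 205   (yellow component)
  241x4 + 27x5 ≥ 169   (red component)
  164x2 ≥ 87   (blue component)
  82x1 + 68x2 + 10x3 + 153x4 + 164x5 + 17x6 ≥ 323   (hiding power)
  x1, x2, x3, x4, x5, x6 ≥ 0.
At the optimum only phthalo green, iron-oxide red, chrome yellow are positive (zinc oxide, calcium carbonate, kaolin = 0). The yellow component, blue component, hiding power requirements are met with equality.
Solving gives x2 = 0.5305, x4 = 1.312, x5 = 0.5254.
Total cost: 29.25·0.5305 + 2.38·1.312 + 7.12·0.5254 = 22.3805.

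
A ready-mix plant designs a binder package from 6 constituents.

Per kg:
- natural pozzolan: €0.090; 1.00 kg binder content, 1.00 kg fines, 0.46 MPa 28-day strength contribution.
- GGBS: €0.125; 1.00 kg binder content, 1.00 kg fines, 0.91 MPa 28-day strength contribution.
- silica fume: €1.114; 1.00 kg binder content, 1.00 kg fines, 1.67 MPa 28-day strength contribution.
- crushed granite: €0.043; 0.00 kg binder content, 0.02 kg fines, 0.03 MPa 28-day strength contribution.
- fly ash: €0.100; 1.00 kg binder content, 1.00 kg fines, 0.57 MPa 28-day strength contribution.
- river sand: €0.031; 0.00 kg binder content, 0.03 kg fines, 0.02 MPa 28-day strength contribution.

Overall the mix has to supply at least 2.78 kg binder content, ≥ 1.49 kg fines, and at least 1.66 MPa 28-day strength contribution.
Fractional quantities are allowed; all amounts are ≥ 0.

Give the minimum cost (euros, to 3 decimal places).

Let x1 = kg of natural pozzolan, x2 = kg of GGBS, x3 = kg of silica fume, x4 = kg of crushed granite, x5 = kg of fly ash, x6 = kg of river sand.
Minimize 0.09x1 + 0.125x2 + 1.114x3 + 0.043x4 + 0.1x5 + 0.031x6 s.t.:
  1x1 + 1x2 + 1x3 + 1x5 ≥ 2.78   (binder content)
  1x1 + 1x2 + 1x3 + 0.02x4 + 1x5 + 0.03x6 ≥ 1.49   (fines)
  0.46x1 + 0.91x2 + 1.67x3 + 0.03x4 + 0.57x5 + 0.02x6 ≥ 1.66   (28-day strength contribution)
  x1, x2, x3, x4, x5, x6 ≥ 0.
The minimum-cost mix takes nothing from silica fume, crushed granite, fly ash, river sand — only natural pozzolan, GGBS. The binder content and 28-day strength contribution requirements are met with equality.
So natural pozzolan = 1.933 kg, GGBS = 0.8471 kg.
Hence cost = 0.09·1.933 + 0.125·0.8471 = €0.27986.

€0.280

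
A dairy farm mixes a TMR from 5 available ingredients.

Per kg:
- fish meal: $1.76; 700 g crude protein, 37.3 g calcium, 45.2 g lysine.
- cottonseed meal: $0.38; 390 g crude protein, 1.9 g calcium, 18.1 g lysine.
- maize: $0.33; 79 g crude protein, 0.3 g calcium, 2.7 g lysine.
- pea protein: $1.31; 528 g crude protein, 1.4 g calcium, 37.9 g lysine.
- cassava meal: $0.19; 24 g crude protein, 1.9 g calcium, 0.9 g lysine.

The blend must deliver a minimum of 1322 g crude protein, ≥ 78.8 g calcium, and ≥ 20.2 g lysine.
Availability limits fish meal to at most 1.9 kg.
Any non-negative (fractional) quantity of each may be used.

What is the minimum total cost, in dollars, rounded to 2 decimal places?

$4.14

This is a linear program. Let x1 = kg of fish meal, x2 = kg of cottonseed meal, x3 = kg of maize, x4 = kg of pea protein, x5 = kg of cassava meal.
Minimize 1.76x1 + 0.38x2 + 0.33x3 + 1.31x4 + 0.19x5 s.t.:
  700x1 + 390x2 + 79x3 + 528x4 + 24x5 ≥ 1322   (crude protein)
  37.3x1 + 1.9x2 + 0.3x3 + 1.4x4 + 1.9x5 ≥ 78.8   (calcium)
  45.2x1 + 18.1x2 + 2.7x3 + 37.9x4 + 0.9x5 ≥ 20.2   (lysine)
  x1 ≤ 1.9
  x1, x2, x3, x4, x5 ≥ 0.
At the optimum only fish meal, cassava meal are positive (cottonseed meal, maize, pea protein = 0). There the calcium and the fish meal cap constraints are tight.
That vertex is x1 = 1.9, x5 = 4.174.
Objective = 1.76·1.9 + 0.19·4.174 = 4.1371.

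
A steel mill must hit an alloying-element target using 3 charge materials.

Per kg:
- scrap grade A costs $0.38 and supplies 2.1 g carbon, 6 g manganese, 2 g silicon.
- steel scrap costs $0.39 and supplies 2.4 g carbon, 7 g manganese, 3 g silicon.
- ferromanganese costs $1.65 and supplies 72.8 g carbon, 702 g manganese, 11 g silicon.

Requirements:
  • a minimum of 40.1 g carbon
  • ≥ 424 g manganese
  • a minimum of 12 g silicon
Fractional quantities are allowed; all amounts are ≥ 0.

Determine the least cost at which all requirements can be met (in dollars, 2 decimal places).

$1.69

Let x1 = kg of scrap grade A, x2 = kg of steel scrap, x3 = kg of ferromanganese.
Minimise 0.38x1 + 0.39x2 + 1.65x3 with:
  2.1x1 + 2.4x2 + 72.8x3 ≥ 40.1   (carbon)
  6x1 + 7x2 + 702x3 ≥ 424   (manganese)
  2x1 + 3x2 + 11x3 ≥ 12   (silicon)
  x1, x2, x3 ≥ 0.
The optimal basis is {steel scrap, ferromanganese}; scrap grade A drops out. Binding constraints: manganese and silicon.
So steel scrap = 1.853 kg, ferromanganese = 0.5855 kg.
Hence cost = 0.39·1.853 + 1.65·0.5855 = $1.6887.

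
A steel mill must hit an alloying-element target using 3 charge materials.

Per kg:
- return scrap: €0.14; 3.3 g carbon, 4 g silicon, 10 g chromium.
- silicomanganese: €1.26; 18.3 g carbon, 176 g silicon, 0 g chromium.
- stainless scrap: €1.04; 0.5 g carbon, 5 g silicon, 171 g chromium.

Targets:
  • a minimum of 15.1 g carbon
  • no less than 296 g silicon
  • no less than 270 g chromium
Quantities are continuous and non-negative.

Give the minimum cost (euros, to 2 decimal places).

Treat it as an LP. Let x1 = kg of return scrap, x2 = kg of silicomanganese, x3 = kg of stainless scrap.
Minimize 0.14x1 + 1.26x2 + 1.04x3 with:
  3.3x1 + 18.3x2 + 0.5x3 ≥ 15.1   (carbon)
  4x1 + 176x2 + 5x3 ≥ 296   (silicon)
  10x1 + 171x3 ≥ 270   (chromium)
  x1, x2, x3 ≥ 0.
The optimal basis is {silicomanganese, stainless scrap}; return scrap drops out. There the silicon and chromium constraints are tight.
So silicomanganese = 1.637 kg, stainless scrap = 1.579 kg.
Objective = 1.26·1.637 + 1.04·1.579 = 3.7048.

€3.70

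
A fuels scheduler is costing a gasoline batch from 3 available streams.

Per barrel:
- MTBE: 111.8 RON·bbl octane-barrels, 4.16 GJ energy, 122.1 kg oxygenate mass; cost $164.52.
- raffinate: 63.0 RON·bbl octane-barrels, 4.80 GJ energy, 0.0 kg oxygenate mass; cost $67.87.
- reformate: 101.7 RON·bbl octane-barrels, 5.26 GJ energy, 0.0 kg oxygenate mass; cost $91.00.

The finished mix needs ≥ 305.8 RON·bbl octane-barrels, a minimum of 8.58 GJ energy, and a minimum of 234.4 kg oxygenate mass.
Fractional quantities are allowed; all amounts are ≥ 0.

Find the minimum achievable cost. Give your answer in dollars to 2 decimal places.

$397.42

Treat it as an LP. Let x1 = barrels of MTBE, x2 = barrels of raffinate, x3 = barrels of reformate.
Minimize 164.52x1 + 67.87x2 + 91x3 subject to:
  111.8x1 + 63x2 + 101.7x3 ≥ 305.8   (octane-barrels)
  4.16x1 + 4.8x2 + 5.26x3 ≥ 8.58   (energy)
  122.1x1 ≥ 234.4   (oxygenate mass)
  x1, x2, x3 ≥ 0.
The cheapest feasible vertex uses only MTBE, reformate; raffinate is not used. The octane-barrels and oxygenate mass requirements are met with equality.
Solving gives x1 = 1.91974, x3 = 0.896493.
Objective = 164.52·1.91974 + 91·0.896493 = 397.4165.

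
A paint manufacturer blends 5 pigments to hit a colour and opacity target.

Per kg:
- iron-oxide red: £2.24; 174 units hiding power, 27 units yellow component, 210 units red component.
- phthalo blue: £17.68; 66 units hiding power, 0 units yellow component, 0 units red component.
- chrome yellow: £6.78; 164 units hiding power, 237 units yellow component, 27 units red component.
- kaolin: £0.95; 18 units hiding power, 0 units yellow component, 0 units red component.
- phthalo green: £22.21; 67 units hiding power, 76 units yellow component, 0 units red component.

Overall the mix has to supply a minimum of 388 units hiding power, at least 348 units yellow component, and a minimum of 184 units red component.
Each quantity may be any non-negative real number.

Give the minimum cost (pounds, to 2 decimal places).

Treat it as an LP. Let x1 = kg of iron-oxide red, x2 = kg of phthalo blue, x3 = kg of chrome yellow, x4 = kg of kaolin, x5 = kg of phthalo green.
Minimise 2.24x1 + 17.68x2 + 6.78x3 + 0.95x4 + 22.21x5 subject to:
  174x1 + 66x2 + 164x3 + 18x4 + 67x5 ≥ 388   (hiding power)
  27x1 + 237x3 + 76x5 ≥ 348   (yellow component)
  210x1 + 27x3 ≥ 184   (red component)
  x1, x2, x3, x4, x5 ≥ 0.
The optimal basis is {iron-oxide red, chrome yellow}; phthalo blue, kaolin, phthalo green drop out. The hiding power and yellow component requirements are met with equality.
Solving gives x1 = 0.94768, x3 = 1.3604.
Hence cost = 2.24·0.94768 + 6.78·1.3604 = £11.3463.

£11.35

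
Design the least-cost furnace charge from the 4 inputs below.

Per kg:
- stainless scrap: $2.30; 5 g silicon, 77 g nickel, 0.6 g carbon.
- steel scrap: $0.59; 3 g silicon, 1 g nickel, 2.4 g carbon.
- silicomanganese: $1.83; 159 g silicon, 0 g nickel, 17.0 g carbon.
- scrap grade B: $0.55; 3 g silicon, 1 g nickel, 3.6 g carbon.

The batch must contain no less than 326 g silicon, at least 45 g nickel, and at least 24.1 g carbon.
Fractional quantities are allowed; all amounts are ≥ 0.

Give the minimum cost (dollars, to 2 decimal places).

Let x1 = kg of stainless scrap, x2 = kg of steel scrap, x3 = kg of silicomanganese, x4 = kg of scrap grade B.
min 2.3x1 + 0.59x2 + 1.83x3 + 0.55x4 with:
  5x1 + 3x2 + 159x3 + 3x4 ≥ 326   (silicon)
  77x1 + 1x2 + 1x4 ≥ 45   (nickel)
  0.6x1 + 2.4x2 + 17x3 + 3.6x4 ≥ 24.1   (carbon)
  x1, x2, x3, x4 ≥ 0.
The minimum-cost mix takes nothing from steel scrap, scrap grade B — only stainless scrap, silicomanganese. Binding constraints: silicon and nickel.
That vertex is x1 = 0.5844, x3 = 2.032.
Objective = 2.3·0.5844 + 1.83·2.032 = 5.0627.

$5.06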